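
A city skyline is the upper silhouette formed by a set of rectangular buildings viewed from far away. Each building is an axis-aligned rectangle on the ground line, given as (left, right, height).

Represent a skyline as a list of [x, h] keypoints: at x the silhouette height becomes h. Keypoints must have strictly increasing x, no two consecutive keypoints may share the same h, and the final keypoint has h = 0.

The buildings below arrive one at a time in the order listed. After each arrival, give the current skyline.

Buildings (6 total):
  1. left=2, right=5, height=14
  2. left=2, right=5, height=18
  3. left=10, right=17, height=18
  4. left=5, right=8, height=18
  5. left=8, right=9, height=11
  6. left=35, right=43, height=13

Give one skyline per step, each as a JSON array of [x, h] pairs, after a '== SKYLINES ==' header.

== SKYLINES ==
[[2,14],[5,0]]
[[2,18],[5,0]]
[[2,18],[5,0],[10,18],[17,0]]
[[2,18],[8,0],[10,18],[17,0]]
[[2,18],[8,11],[9,0],[10,18],[17,0]]
[[2,18],[8,11],[9,0],[10,18],[17,0],[35,13],[43,0]]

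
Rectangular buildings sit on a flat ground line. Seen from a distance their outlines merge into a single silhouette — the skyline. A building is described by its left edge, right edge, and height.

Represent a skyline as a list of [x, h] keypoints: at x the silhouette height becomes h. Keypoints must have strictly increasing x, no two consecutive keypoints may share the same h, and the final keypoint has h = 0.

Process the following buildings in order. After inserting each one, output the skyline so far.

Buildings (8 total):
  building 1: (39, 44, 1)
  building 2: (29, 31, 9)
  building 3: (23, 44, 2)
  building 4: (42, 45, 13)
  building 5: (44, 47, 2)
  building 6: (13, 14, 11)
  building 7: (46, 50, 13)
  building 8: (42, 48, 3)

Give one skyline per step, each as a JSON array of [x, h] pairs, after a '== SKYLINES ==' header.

== SKYLINES ==
[[39,1],[44,0]]
[[29,9],[31,0],[39,1],[44,0]]
[[23,2],[29,9],[31,2],[44,0]]
[[23,2],[29,9],[31,2],[42,13],[45,0]]
[[23,2],[29,9],[31,2],[42,13],[45,2],[47,0]]
[[13,11],[14,0],[23,2],[29,9],[31,2],[42,13],[45,2],[47,0]]
[[13,11],[14,0],[23,2],[29,9],[31,2],[42,13],[45,2],[46,13],[50,0]]
[[13,11],[14,0],[23,2],[29,9],[31,2],[42,13],[45,3],[46,13],[50,0]]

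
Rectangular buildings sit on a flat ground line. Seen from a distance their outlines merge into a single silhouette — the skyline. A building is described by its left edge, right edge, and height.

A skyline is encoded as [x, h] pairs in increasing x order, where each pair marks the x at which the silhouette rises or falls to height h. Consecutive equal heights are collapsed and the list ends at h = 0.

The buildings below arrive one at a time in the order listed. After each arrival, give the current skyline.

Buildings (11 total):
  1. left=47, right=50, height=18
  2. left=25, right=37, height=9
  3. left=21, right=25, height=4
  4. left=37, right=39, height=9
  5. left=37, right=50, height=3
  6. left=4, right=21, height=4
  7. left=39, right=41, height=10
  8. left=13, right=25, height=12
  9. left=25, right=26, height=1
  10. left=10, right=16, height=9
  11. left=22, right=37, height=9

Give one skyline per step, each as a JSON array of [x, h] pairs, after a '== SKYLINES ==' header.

== SKYLINES ==
[[47,18],[50,0]]
[[25,9],[37,0],[47,18],[50,0]]
[[21,4],[25,9],[37,0],[47,18],[50,0]]
[[21,4],[25,9],[39,0],[47,18],[50,0]]
[[21,4],[25,9],[39,3],[47,18],[50,0]]
[[4,4],[25,9],[39,3],[47,18],[50,0]]
[[4,4],[25,9],[39,10],[41,3],[47,18],[50,0]]
[[4,4],[13,12],[25,9],[39,10],[41,3],[47,18],[50,0]]
[[4,4],[13,12],[25,9],[39,10],[41,3],[47,18],[50,0]]
[[4,4],[10,9],[13,12],[25,9],[39,10],[41,3],[47,18],[50,0]]
[[4,4],[10,9],[13,12],[25,9],[39,10],[41,3],[47,18],[50,0]]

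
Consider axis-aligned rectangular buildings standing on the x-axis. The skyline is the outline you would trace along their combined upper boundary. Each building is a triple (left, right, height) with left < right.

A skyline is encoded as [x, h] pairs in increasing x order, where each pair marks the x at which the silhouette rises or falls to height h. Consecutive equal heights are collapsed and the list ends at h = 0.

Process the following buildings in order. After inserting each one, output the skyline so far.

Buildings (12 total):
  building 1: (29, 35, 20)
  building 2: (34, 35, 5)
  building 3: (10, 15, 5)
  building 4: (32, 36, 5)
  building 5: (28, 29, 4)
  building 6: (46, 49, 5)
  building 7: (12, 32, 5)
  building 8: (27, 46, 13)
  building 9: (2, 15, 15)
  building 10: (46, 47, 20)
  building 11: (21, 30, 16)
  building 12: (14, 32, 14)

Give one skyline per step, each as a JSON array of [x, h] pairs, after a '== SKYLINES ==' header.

== SKYLINES ==
[[29,20],[35,0]]
[[29,20],[35,0]]
[[10,5],[15,0],[29,20],[35,0]]
[[10,5],[15,0],[29,20],[35,5],[36,0]]
[[10,5],[15,0],[28,4],[29,20],[35,5],[36,0]]
[[10,5],[15,0],[28,4],[29,20],[35,5],[36,0],[46,5],[49,0]]
[[10,5],[29,20],[35,5],[36,0],[46,5],[49,0]]
[[10,5],[27,13],[29,20],[35,13],[46,5],[49,0]]
[[2,15],[15,5],[27,13],[29,20],[35,13],[46,5],[49,0]]
[[2,15],[15,5],[27,13],[29,20],[35,13],[46,20],[47,5],[49,0]]
[[2,15],[15,5],[21,16],[29,20],[35,13],[46,20],[47,5],[49,0]]
[[2,15],[15,14],[21,16],[29,20],[35,13],[46,20],[47,5],[49,0]]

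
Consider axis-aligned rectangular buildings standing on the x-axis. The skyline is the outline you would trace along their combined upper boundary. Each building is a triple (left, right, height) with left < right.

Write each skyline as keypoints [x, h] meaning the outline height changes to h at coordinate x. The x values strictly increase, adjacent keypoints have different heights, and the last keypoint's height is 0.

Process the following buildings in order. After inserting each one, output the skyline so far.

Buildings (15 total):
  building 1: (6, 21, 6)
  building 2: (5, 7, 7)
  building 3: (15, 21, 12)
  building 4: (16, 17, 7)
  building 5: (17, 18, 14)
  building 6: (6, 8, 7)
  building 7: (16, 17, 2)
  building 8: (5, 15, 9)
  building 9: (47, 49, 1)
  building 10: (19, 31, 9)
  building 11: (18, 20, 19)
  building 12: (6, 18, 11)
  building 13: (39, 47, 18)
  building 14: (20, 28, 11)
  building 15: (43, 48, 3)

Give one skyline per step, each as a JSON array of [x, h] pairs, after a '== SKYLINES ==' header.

== SKYLINES ==
[[6,6],[21,0]]
[[5,7],[7,6],[21,0]]
[[5,7],[7,6],[15,12],[21,0]]
[[5,7],[7,6],[15,12],[21,0]]
[[5,7],[7,6],[15,12],[17,14],[18,12],[21,0]]
[[5,7],[8,6],[15,12],[17,14],[18,12],[21,0]]
[[5,7],[8,6],[15,12],[17,14],[18,12],[21,0]]
[[5,9],[15,12],[17,14],[18,12],[21,0]]
[[5,9],[15,12],[17,14],[18,12],[21,0],[47,1],[49,0]]
[[5,9],[15,12],[17,14],[18,12],[21,9],[31,0],[47,1],[49,0]]
[[5,9],[15,12],[17,14],[18,19],[20,12],[21,9],[31,0],[47,1],[49,0]]
[[5,9],[6,11],[15,12],[17,14],[18,19],[20,12],[21,9],[31,0],[47,1],[49,0]]
[[5,9],[6,11],[15,12],[17,14],[18,19],[20,12],[21,9],[31,0],[39,18],[47,1],[49,0]]
[[5,9],[6,11],[15,12],[17,14],[18,19],[20,12],[21,11],[28,9],[31,0],[39,18],[47,1],[49,0]]
[[5,9],[6,11],[15,12],[17,14],[18,19],[20,12],[21,11],[28,9],[31,0],[39,18],[47,3],[48,1],[49,0]]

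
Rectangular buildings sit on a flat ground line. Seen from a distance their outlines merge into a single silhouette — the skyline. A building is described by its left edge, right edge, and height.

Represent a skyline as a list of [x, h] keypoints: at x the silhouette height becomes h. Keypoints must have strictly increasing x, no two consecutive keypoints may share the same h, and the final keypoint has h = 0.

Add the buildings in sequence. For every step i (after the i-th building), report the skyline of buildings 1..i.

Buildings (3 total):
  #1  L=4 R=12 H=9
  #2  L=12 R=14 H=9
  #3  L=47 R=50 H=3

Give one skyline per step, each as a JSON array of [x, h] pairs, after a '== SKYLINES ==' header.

== SKYLINES ==
[[4,9],[12,0]]
[[4,9],[14,0]]
[[4,9],[14,0],[47,3],[50,0]]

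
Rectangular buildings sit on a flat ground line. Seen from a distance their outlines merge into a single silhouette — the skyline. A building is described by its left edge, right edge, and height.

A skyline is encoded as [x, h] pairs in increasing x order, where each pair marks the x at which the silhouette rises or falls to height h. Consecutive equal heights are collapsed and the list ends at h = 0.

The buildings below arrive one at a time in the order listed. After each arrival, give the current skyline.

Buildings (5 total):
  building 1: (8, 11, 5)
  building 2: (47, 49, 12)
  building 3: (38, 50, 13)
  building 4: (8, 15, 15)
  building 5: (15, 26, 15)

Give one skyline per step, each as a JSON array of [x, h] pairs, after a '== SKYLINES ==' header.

== SKYLINES ==
[[8,5],[11,0]]
[[8,5],[11,0],[47,12],[49,0]]
[[8,5],[11,0],[38,13],[50,0]]
[[8,15],[15,0],[38,13],[50,0]]
[[8,15],[26,0],[38,13],[50,0]]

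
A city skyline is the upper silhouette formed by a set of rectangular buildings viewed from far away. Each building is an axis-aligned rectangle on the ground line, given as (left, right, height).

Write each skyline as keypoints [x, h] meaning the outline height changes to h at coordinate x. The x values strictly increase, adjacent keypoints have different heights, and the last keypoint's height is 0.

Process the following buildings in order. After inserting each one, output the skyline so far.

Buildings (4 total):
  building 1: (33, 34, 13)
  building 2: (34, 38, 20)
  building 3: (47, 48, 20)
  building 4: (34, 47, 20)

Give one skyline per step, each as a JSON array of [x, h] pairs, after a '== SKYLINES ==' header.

== SKYLINES ==
[[33,13],[34,0]]
[[33,13],[34,20],[38,0]]
[[33,13],[34,20],[38,0],[47,20],[48,0]]
[[33,13],[34,20],[48,0]]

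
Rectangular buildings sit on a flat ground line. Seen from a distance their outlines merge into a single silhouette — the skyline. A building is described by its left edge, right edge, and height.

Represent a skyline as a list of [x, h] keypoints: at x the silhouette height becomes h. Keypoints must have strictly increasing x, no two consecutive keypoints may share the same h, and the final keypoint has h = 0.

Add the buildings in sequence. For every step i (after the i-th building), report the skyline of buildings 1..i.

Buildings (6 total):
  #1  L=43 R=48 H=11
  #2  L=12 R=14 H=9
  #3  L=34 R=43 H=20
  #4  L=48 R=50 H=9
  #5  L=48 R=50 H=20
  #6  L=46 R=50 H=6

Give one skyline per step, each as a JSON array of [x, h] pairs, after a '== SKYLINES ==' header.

== SKYLINES ==
[[43,11],[48,0]]
[[12,9],[14,0],[43,11],[48,0]]
[[12,9],[14,0],[34,20],[43,11],[48,0]]
[[12,9],[14,0],[34,20],[43,11],[48,9],[50,0]]
[[12,9],[14,0],[34,20],[43,11],[48,20],[50,0]]
[[12,9],[14,0],[34,20],[43,11],[48,20],[50,0]]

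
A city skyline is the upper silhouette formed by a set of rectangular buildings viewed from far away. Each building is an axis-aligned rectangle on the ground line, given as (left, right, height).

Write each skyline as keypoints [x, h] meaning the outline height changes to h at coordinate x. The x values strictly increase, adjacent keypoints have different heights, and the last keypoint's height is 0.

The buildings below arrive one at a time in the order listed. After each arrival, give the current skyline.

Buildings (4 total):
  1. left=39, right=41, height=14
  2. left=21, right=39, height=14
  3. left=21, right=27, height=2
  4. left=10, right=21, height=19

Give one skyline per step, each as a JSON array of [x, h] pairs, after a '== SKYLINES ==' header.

== SKYLINES ==
[[39,14],[41,0]]
[[21,14],[41,0]]
[[21,14],[41,0]]
[[10,19],[21,14],[41,0]]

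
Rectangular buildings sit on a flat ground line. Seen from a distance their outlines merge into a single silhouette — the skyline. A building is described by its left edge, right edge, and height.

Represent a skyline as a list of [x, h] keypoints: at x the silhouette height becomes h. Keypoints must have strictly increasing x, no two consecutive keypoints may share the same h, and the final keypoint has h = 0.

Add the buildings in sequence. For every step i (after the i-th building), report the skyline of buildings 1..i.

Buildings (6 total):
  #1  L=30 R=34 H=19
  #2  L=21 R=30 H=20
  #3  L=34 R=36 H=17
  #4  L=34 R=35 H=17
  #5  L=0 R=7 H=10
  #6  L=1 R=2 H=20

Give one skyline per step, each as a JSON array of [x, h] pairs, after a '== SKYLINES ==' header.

== SKYLINES ==
[[30,19],[34,0]]
[[21,20],[30,19],[34,0]]
[[21,20],[30,19],[34,17],[36,0]]
[[21,20],[30,19],[34,17],[36,0]]
[[0,10],[7,0],[21,20],[30,19],[34,17],[36,0]]
[[0,10],[1,20],[2,10],[7,0],[21,20],[30,19],[34,17],[36,0]]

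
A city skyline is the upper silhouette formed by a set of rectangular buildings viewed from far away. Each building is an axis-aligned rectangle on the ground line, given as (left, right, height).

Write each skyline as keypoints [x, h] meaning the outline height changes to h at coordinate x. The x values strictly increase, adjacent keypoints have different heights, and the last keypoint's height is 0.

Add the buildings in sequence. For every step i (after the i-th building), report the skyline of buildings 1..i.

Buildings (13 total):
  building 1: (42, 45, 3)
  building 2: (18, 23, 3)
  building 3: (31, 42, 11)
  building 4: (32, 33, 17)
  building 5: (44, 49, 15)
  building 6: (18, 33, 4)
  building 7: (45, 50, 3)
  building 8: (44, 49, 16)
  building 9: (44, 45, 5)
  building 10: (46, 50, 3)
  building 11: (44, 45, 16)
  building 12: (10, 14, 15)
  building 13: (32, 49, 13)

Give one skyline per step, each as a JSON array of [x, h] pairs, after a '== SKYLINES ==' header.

== SKYLINES ==
[[42,3],[45,0]]
[[18,3],[23,0],[42,3],[45,0]]
[[18,3],[23,0],[31,11],[42,3],[45,0]]
[[18,3],[23,0],[31,11],[32,17],[33,11],[42,3],[45,0]]
[[18,3],[23,0],[31,11],[32,17],[33,11],[42,3],[44,15],[49,0]]
[[18,4],[31,11],[32,17],[33,11],[42,3],[44,15],[49,0]]
[[18,4],[31,11],[32,17],[33,11],[42,3],[44,15],[49,3],[50,0]]
[[18,4],[31,11],[32,17],[33,11],[42,3],[44,16],[49,3],[50,0]]
[[18,4],[31,11],[32,17],[33,11],[42,3],[44,16],[49,3],[50,0]]
[[18,4],[31,11],[32,17],[33,11],[42,3],[44,16],[49,3],[50,0]]
[[18,4],[31,11],[32,17],[33,11],[42,3],[44,16],[49,3],[50,0]]
[[10,15],[14,0],[18,4],[31,11],[32,17],[33,11],[42,3],[44,16],[49,3],[50,0]]
[[10,15],[14,0],[18,4],[31,11],[32,17],[33,13],[44,16],[49,3],[50,0]]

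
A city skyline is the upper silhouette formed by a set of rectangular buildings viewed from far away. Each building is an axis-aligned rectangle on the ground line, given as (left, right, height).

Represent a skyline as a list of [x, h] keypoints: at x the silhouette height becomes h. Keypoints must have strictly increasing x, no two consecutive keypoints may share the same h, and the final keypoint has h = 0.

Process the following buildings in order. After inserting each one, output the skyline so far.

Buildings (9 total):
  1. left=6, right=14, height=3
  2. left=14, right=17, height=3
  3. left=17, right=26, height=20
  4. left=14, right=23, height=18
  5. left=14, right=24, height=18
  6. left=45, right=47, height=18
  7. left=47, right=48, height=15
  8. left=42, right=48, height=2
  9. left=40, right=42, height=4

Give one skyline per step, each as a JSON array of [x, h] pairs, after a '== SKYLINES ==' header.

== SKYLINES ==
[[6,3],[14,0]]
[[6,3],[17,0]]
[[6,3],[17,20],[26,0]]
[[6,3],[14,18],[17,20],[26,0]]
[[6,3],[14,18],[17,20],[26,0]]
[[6,3],[14,18],[17,20],[26,0],[45,18],[47,0]]
[[6,3],[14,18],[17,20],[26,0],[45,18],[47,15],[48,0]]
[[6,3],[14,18],[17,20],[26,0],[42,2],[45,18],[47,15],[48,0]]
[[6,3],[14,18],[17,20],[26,0],[40,4],[42,2],[45,18],[47,15],[48,0]]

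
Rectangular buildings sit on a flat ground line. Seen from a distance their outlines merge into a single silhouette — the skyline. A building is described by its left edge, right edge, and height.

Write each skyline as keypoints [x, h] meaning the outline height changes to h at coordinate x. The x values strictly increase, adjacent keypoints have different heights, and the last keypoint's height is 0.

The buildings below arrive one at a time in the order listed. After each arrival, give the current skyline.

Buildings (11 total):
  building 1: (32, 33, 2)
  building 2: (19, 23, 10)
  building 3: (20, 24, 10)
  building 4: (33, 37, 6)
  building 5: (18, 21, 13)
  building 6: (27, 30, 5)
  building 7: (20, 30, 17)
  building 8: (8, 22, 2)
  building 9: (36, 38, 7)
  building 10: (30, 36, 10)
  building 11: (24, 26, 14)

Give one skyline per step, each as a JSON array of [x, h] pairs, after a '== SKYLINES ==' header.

== SKYLINES ==
[[32,2],[33,0]]
[[19,10],[23,0],[32,2],[33,0]]
[[19,10],[24,0],[32,2],[33,0]]
[[19,10],[24,0],[32,2],[33,6],[37,0]]
[[18,13],[21,10],[24,0],[32,2],[33,6],[37,0]]
[[18,13],[21,10],[24,0],[27,5],[30,0],[32,2],[33,6],[37,0]]
[[18,13],[20,17],[30,0],[32,2],[33,6],[37,0]]
[[8,2],[18,13],[20,17],[30,0],[32,2],[33,6],[37,0]]
[[8,2],[18,13],[20,17],[30,0],[32,2],[33,6],[36,7],[38,0]]
[[8,2],[18,13],[20,17],[30,10],[36,7],[38,0]]
[[8,2],[18,13],[20,17],[30,10],[36,7],[38,0]]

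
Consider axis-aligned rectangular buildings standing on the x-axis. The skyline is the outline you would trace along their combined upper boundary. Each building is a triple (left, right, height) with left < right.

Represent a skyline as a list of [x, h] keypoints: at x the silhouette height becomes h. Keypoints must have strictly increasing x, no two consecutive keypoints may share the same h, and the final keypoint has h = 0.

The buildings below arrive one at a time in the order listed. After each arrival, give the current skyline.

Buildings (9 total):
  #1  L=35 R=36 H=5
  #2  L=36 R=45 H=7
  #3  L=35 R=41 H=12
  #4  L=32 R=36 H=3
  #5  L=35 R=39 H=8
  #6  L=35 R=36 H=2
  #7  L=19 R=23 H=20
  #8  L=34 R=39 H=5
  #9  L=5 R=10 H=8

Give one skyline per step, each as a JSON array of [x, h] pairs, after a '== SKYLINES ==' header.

== SKYLINES ==
[[35,5],[36,0]]
[[35,5],[36,7],[45,0]]
[[35,12],[41,7],[45,0]]
[[32,3],[35,12],[41,7],[45,0]]
[[32,3],[35,12],[41,7],[45,0]]
[[32,3],[35,12],[41,7],[45,0]]
[[19,20],[23,0],[32,3],[35,12],[41,7],[45,0]]
[[19,20],[23,0],[32,3],[34,5],[35,12],[41,7],[45,0]]
[[5,8],[10,0],[19,20],[23,0],[32,3],[34,5],[35,12],[41,7],[45,0]]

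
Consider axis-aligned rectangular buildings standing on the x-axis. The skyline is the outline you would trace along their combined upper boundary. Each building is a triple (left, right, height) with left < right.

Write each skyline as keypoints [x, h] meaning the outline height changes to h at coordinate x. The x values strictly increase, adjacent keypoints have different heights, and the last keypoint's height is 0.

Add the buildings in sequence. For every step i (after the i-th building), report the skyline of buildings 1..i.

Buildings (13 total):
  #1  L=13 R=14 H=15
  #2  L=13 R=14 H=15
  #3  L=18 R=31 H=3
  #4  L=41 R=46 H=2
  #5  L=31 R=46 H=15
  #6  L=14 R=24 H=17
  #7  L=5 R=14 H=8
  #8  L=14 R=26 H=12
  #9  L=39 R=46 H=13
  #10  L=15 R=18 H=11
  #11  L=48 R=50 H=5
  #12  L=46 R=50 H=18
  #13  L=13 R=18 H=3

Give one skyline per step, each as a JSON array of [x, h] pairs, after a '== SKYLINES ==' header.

== SKYLINES ==
[[13,15],[14,0]]
[[13,15],[14,0]]
[[13,15],[14,0],[18,3],[31,0]]
[[13,15],[14,0],[18,3],[31,0],[41,2],[46,0]]
[[13,15],[14,0],[18,3],[31,15],[46,0]]
[[13,15],[14,17],[24,3],[31,15],[46,0]]
[[5,8],[13,15],[14,17],[24,3],[31,15],[46,0]]
[[5,8],[13,15],[14,17],[24,12],[26,3],[31,15],[46,0]]
[[5,8],[13,15],[14,17],[24,12],[26,3],[31,15],[46,0]]
[[5,8],[13,15],[14,17],[24,12],[26,3],[31,15],[46,0]]
[[5,8],[13,15],[14,17],[24,12],[26,3],[31,15],[46,0],[48,5],[50,0]]
[[5,8],[13,15],[14,17],[24,12],[26,3],[31,15],[46,18],[50,0]]
[[5,8],[13,15],[14,17],[24,12],[26,3],[31,15],[46,18],[50,0]]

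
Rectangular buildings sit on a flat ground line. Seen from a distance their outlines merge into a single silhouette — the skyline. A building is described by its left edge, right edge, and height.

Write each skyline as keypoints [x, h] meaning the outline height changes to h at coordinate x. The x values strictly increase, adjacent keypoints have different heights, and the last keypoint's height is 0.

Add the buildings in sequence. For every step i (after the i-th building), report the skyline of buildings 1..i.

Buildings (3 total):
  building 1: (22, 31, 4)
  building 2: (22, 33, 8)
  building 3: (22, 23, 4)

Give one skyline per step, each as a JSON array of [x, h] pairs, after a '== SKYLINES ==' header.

== SKYLINES ==
[[22,4],[31,0]]
[[22,8],[33,0]]
[[22,8],[33,0]]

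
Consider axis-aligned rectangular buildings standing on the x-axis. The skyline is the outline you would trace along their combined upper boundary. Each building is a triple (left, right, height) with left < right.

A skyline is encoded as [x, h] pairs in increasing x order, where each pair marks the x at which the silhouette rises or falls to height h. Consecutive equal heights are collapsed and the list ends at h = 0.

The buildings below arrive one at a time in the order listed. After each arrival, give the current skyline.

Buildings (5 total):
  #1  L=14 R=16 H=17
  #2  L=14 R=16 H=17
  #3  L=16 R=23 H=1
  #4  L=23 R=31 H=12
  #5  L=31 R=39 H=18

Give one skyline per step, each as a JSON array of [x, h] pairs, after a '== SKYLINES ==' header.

== SKYLINES ==
[[14,17],[16,0]]
[[14,17],[16,0]]
[[14,17],[16,1],[23,0]]
[[14,17],[16,1],[23,12],[31,0]]
[[14,17],[16,1],[23,12],[31,18],[39,0]]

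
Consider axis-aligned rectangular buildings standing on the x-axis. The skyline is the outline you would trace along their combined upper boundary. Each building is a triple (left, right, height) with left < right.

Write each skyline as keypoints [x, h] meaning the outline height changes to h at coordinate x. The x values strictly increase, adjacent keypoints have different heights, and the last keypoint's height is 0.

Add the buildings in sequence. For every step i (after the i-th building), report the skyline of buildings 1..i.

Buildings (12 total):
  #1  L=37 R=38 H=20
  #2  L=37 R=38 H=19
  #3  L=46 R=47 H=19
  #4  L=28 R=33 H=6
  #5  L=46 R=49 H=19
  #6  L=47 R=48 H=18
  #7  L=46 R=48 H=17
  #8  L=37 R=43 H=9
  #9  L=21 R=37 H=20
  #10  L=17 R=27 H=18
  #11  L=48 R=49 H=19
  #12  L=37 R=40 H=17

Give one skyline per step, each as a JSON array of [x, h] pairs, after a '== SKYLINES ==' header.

== SKYLINES ==
[[37,20],[38,0]]
[[37,20],[38,0]]
[[37,20],[38,0],[46,19],[47,0]]
[[28,6],[33,0],[37,20],[38,0],[46,19],[47,0]]
[[28,6],[33,0],[37,20],[38,0],[46,19],[49,0]]
[[28,6],[33,0],[37,20],[38,0],[46,19],[49,0]]
[[28,6],[33,0],[37,20],[38,0],[46,19],[49,0]]
[[28,6],[33,0],[37,20],[38,9],[43,0],[46,19],[49,0]]
[[21,20],[38,9],[43,0],[46,19],[49,0]]
[[17,18],[21,20],[38,9],[43,0],[46,19],[49,0]]
[[17,18],[21,20],[38,9],[43,0],[46,19],[49,0]]
[[17,18],[21,20],[38,17],[40,9],[43,0],[46,19],[49,0]]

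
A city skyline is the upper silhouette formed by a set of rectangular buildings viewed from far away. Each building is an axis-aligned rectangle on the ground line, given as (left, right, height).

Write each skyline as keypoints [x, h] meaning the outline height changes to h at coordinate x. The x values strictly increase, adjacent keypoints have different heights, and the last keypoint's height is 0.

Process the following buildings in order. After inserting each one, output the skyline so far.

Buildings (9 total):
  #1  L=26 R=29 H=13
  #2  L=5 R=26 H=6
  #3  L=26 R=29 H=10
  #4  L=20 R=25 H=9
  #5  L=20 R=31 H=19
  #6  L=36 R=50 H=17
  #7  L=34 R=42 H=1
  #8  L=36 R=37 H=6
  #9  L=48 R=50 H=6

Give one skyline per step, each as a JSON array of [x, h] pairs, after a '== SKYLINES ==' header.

== SKYLINES ==
[[26,13],[29,0]]
[[5,6],[26,13],[29,0]]
[[5,6],[26,13],[29,0]]
[[5,6],[20,9],[25,6],[26,13],[29,0]]
[[5,6],[20,19],[31,0]]
[[5,6],[20,19],[31,0],[36,17],[50,0]]
[[5,6],[20,19],[31,0],[34,1],[36,17],[50,0]]
[[5,6],[20,19],[31,0],[34,1],[36,17],[50,0]]
[[5,6],[20,19],[31,0],[34,1],[36,17],[50,0]]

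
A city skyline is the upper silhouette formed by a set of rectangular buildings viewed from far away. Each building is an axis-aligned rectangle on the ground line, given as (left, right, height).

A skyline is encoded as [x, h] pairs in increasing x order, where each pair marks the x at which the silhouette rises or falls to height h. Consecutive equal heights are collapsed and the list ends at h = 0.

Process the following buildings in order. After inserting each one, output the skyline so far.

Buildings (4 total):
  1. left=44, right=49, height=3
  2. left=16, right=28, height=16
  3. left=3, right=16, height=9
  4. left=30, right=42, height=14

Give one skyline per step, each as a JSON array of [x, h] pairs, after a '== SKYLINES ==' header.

== SKYLINES ==
[[44,3],[49,0]]
[[16,16],[28,0],[44,3],[49,0]]
[[3,9],[16,16],[28,0],[44,3],[49,0]]
[[3,9],[16,16],[28,0],[30,14],[42,0],[44,3],[49,0]]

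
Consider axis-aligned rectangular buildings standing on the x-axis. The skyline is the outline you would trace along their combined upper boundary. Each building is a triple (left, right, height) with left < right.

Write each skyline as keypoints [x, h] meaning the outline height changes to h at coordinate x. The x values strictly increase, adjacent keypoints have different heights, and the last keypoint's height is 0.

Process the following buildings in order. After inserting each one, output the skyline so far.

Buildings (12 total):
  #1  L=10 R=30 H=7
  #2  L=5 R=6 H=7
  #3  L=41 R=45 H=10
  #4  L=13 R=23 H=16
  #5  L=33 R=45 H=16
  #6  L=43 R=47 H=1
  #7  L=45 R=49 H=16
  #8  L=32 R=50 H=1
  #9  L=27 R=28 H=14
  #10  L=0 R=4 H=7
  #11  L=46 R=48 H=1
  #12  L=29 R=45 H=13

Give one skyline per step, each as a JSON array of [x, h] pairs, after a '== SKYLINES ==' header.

== SKYLINES ==
[[10,7],[30,0]]
[[5,7],[6,0],[10,7],[30,0]]
[[5,7],[6,0],[10,7],[30,0],[41,10],[45,0]]
[[5,7],[6,0],[10,7],[13,16],[23,7],[30,0],[41,10],[45,0]]
[[5,7],[6,0],[10,7],[13,16],[23,7],[30,0],[33,16],[45,0]]
[[5,7],[6,0],[10,7],[13,16],[23,7],[30,0],[33,16],[45,1],[47,0]]
[[5,7],[6,0],[10,7],[13,16],[23,7],[30,0],[33,16],[49,0]]
[[5,7],[6,0],[10,7],[13,16],[23,7],[30,0],[32,1],[33,16],[49,1],[50,0]]
[[5,7],[6,0],[10,7],[13,16],[23,7],[27,14],[28,7],[30,0],[32,1],[33,16],[49,1],[50,0]]
[[0,7],[4,0],[5,7],[6,0],[10,7],[13,16],[23,7],[27,14],[28,7],[30,0],[32,1],[33,16],[49,1],[50,0]]
[[0,7],[4,0],[5,7],[6,0],[10,7],[13,16],[23,7],[27,14],[28,7],[30,0],[32,1],[33,16],[49,1],[50,0]]
[[0,7],[4,0],[5,7],[6,0],[10,7],[13,16],[23,7],[27,14],[28,7],[29,13],[33,16],[49,1],[50,0]]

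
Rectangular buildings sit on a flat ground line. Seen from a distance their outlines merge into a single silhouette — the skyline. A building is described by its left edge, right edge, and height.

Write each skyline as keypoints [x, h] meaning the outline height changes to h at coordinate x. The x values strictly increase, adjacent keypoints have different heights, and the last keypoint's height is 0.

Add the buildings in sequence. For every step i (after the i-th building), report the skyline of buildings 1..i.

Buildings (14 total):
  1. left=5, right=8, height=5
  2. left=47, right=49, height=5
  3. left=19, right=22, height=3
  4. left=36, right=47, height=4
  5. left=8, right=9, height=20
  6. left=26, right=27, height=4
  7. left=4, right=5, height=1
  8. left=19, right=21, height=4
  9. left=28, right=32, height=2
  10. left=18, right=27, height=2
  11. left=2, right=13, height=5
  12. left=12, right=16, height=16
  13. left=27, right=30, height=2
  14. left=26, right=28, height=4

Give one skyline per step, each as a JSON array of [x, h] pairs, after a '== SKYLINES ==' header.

== SKYLINES ==
[[5,5],[8,0]]
[[5,5],[8,0],[47,5],[49,0]]
[[5,5],[8,0],[19,3],[22,0],[47,5],[49,0]]
[[5,5],[8,0],[19,3],[22,0],[36,4],[47,5],[49,0]]
[[5,5],[8,20],[9,0],[19,3],[22,0],[36,4],[47,5],[49,0]]
[[5,5],[8,20],[9,0],[19,3],[22,0],[26,4],[27,0],[36,4],[47,5],[49,0]]
[[4,1],[5,5],[8,20],[9,0],[19,3],[22,0],[26,4],[27,0],[36,4],[47,5],[49,0]]
[[4,1],[5,5],[8,20],[9,0],[19,4],[21,3],[22,0],[26,4],[27,0],[36,4],[47,5],[49,0]]
[[4,1],[5,5],[8,20],[9,0],[19,4],[21,3],[22,0],[26,4],[27,0],[28,2],[32,0],[36,4],[47,5],[49,0]]
[[4,1],[5,5],[8,20],[9,0],[18,2],[19,4],[21,3],[22,2],[26,4],[27,0],[28,2],[32,0],[36,4],[47,5],[49,0]]
[[2,5],[8,20],[9,5],[13,0],[18,2],[19,4],[21,3],[22,2],[26,4],[27,0],[28,2],[32,0],[36,4],[47,5],[49,0]]
[[2,5],[8,20],[9,5],[12,16],[16,0],[18,2],[19,4],[21,3],[22,2],[26,4],[27,0],[28,2],[32,0],[36,4],[47,5],[49,0]]
[[2,5],[8,20],[9,5],[12,16],[16,0],[18,2],[19,4],[21,3],[22,2],[26,4],[27,2],[32,0],[36,4],[47,5],[49,0]]
[[2,5],[8,20],[9,5],[12,16],[16,0],[18,2],[19,4],[21,3],[22,2],[26,4],[28,2],[32,0],[36,4],[47,5],[49,0]]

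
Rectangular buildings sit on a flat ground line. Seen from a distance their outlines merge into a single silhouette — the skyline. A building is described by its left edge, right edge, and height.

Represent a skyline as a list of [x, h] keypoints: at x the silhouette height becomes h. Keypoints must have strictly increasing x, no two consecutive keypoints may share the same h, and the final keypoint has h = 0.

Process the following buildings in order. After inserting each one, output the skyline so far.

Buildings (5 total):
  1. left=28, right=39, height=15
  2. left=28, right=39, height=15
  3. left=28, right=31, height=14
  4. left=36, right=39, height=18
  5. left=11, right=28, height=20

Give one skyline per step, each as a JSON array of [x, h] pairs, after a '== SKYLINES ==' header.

== SKYLINES ==
[[28,15],[39,0]]
[[28,15],[39,0]]
[[28,15],[39,0]]
[[28,15],[36,18],[39,0]]
[[11,20],[28,15],[36,18],[39,0]]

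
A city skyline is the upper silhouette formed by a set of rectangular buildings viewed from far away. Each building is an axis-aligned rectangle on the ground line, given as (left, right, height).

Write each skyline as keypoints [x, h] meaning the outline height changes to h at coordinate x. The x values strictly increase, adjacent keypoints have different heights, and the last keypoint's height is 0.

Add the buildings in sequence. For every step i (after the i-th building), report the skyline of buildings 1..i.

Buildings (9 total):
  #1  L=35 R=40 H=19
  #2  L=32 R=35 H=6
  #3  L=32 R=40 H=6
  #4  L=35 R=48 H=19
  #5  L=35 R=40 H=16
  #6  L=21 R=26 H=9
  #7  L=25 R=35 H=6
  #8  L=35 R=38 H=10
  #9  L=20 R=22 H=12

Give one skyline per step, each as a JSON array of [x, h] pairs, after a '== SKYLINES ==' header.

== SKYLINES ==
[[35,19],[40,0]]
[[32,6],[35,19],[40,0]]
[[32,6],[35,19],[40,0]]
[[32,6],[35,19],[48,0]]
[[32,6],[35,19],[48,0]]
[[21,9],[26,0],[32,6],[35,19],[48,0]]
[[21,9],[26,6],[35,19],[48,0]]
[[21,9],[26,6],[35,19],[48,0]]
[[20,12],[22,9],[26,6],[35,19],[48,0]]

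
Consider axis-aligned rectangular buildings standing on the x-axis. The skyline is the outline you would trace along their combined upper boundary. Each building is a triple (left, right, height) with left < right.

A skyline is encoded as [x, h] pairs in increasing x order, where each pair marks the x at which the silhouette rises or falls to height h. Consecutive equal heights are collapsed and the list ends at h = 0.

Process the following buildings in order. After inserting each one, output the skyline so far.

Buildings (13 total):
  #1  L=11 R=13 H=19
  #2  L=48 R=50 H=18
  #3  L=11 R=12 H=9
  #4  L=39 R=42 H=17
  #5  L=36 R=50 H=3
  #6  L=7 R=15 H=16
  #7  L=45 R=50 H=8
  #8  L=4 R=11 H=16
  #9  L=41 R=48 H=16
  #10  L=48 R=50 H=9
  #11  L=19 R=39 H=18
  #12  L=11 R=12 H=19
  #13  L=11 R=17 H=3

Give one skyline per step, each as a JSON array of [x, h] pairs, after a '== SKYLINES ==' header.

== SKYLINES ==
[[11,19],[13,0]]
[[11,19],[13,0],[48,18],[50,0]]
[[11,19],[13,0],[48,18],[50,0]]
[[11,19],[13,0],[39,17],[42,0],[48,18],[50,0]]
[[11,19],[13,0],[36,3],[39,17],[42,3],[48,18],[50,0]]
[[7,16],[11,19],[13,16],[15,0],[36,3],[39,17],[42,3],[48,18],[50,0]]
[[7,16],[11,19],[13,16],[15,0],[36,3],[39,17],[42,3],[45,8],[48,18],[50,0]]
[[4,16],[11,19],[13,16],[15,0],[36,3],[39,17],[42,3],[45,8],[48,18],[50,0]]
[[4,16],[11,19],[13,16],[15,0],[36,3],[39,17],[42,16],[48,18],[50,0]]
[[4,16],[11,19],[13,16],[15,0],[36,3],[39,17],[42,16],[48,18],[50,0]]
[[4,16],[11,19],[13,16],[15,0],[19,18],[39,17],[42,16],[48,18],[50,0]]
[[4,16],[11,19],[13,16],[15,0],[19,18],[39,17],[42,16],[48,18],[50,0]]
[[4,16],[11,19],[13,16],[15,3],[17,0],[19,18],[39,17],[42,16],[48,18],[50,0]]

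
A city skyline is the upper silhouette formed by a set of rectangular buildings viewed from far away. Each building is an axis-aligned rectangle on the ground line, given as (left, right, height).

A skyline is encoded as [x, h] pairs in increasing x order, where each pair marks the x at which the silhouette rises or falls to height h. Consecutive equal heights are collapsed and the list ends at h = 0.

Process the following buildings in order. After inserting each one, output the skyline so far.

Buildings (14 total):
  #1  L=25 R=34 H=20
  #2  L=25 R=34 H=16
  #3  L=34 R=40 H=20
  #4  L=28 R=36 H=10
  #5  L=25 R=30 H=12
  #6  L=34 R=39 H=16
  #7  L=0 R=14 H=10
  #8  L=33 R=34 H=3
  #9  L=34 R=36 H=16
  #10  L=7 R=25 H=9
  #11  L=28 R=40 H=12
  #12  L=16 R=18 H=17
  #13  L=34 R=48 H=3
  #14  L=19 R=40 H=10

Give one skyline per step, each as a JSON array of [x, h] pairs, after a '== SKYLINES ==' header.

== SKYLINES ==
[[25,20],[34,0]]
[[25,20],[34,0]]
[[25,20],[40,0]]
[[25,20],[40,0]]
[[25,20],[40,0]]
[[25,20],[40,0]]
[[0,10],[14,0],[25,20],[40,0]]
[[0,10],[14,0],[25,20],[40,0]]
[[0,10],[14,0],[25,20],[40,0]]
[[0,10],[14,9],[25,20],[40,0]]
[[0,10],[14,9],[25,20],[40,0]]
[[0,10],[14,9],[16,17],[18,9],[25,20],[40,0]]
[[0,10],[14,9],[16,17],[18,9],[25,20],[40,3],[48,0]]
[[0,10],[14,9],[16,17],[18,9],[19,10],[25,20],[40,3],[48,0]]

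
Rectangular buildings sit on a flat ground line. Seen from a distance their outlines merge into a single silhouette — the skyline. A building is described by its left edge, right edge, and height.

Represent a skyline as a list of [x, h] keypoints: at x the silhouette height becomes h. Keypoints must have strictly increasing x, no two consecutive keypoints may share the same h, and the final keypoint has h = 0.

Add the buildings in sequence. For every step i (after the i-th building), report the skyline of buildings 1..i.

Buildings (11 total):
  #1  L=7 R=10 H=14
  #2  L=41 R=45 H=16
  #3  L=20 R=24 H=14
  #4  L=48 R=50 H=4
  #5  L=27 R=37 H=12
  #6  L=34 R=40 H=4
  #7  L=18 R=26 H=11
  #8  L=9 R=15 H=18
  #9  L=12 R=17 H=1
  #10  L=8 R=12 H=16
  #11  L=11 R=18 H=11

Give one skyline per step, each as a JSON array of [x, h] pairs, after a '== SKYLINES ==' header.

== SKYLINES ==
[[7,14],[10,0]]
[[7,14],[10,0],[41,16],[45,0]]
[[7,14],[10,0],[20,14],[24,0],[41,16],[45,0]]
[[7,14],[10,0],[20,14],[24,0],[41,16],[45,0],[48,4],[50,0]]
[[7,14],[10,0],[20,14],[24,0],[27,12],[37,0],[41,16],[45,0],[48,4],[50,0]]
[[7,14],[10,0],[20,14],[24,0],[27,12],[37,4],[40,0],[41,16],[45,0],[48,4],[50,0]]
[[7,14],[10,0],[18,11],[20,14],[24,11],[26,0],[27,12],[37,4],[40,0],[41,16],[45,0],[48,4],[50,0]]
[[7,14],[9,18],[15,0],[18,11],[20,14],[24,11],[26,0],[27,12],[37,4],[40,0],[41,16],[45,0],[48,4],[50,0]]
[[7,14],[9,18],[15,1],[17,0],[18,11],[20,14],[24,11],[26,0],[27,12],[37,4],[40,0],[41,16],[45,0],[48,4],[50,0]]
[[7,14],[8,16],[9,18],[15,1],[17,0],[18,11],[20,14],[24,11],[26,0],[27,12],[37,4],[40,0],[41,16],[45,0],[48,4],[50,0]]
[[7,14],[8,16],[9,18],[15,11],[20,14],[24,11],[26,0],[27,12],[37,4],[40,0],[41,16],[45,0],[48,4],[50,0]]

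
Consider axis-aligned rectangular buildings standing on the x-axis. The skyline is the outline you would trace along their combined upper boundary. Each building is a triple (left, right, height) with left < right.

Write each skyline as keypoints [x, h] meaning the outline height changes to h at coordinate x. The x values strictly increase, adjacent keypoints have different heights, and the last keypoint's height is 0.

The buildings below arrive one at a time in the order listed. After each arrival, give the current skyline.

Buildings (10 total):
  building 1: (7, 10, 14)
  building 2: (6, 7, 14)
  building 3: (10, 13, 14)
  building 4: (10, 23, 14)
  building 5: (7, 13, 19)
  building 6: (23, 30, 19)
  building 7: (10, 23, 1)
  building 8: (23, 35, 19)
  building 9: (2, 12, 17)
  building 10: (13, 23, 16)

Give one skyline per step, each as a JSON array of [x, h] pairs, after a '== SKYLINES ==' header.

== SKYLINES ==
[[7,14],[10,0]]
[[6,14],[10,0]]
[[6,14],[13,0]]
[[6,14],[23,0]]
[[6,14],[7,19],[13,14],[23,0]]
[[6,14],[7,19],[13,14],[23,19],[30,0]]
[[6,14],[7,19],[13,14],[23,19],[30,0]]
[[6,14],[7,19],[13,14],[23,19],[35,0]]
[[2,17],[7,19],[13,14],[23,19],[35,0]]
[[2,17],[7,19],[13,16],[23,19],[35,0]]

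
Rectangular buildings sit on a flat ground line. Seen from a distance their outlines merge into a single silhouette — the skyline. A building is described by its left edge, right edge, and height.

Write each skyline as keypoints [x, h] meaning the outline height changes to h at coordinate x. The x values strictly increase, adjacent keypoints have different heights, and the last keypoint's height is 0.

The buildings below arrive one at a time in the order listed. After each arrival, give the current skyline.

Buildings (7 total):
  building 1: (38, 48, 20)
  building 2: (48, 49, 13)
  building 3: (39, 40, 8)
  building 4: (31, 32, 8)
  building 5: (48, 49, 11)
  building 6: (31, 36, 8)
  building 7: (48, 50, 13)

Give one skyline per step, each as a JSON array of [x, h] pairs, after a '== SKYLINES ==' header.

== SKYLINES ==
[[38,20],[48,0]]
[[38,20],[48,13],[49,0]]
[[38,20],[48,13],[49,0]]
[[31,8],[32,0],[38,20],[48,13],[49,0]]
[[31,8],[32,0],[38,20],[48,13],[49,0]]
[[31,8],[36,0],[38,20],[48,13],[49,0]]
[[31,8],[36,0],[38,20],[48,13],[50,0]]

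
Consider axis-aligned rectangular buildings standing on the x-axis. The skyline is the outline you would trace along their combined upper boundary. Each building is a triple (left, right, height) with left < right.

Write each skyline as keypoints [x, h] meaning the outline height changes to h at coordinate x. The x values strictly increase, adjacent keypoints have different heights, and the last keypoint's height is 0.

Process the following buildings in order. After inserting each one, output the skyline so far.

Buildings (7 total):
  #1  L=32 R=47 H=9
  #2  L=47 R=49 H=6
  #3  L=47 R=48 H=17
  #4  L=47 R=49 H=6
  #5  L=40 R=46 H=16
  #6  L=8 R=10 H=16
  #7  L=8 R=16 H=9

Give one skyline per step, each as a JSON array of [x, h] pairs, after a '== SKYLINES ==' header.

== SKYLINES ==
[[32,9],[47,0]]
[[32,9],[47,6],[49,0]]
[[32,9],[47,17],[48,6],[49,0]]
[[32,9],[47,17],[48,6],[49,0]]
[[32,9],[40,16],[46,9],[47,17],[48,6],[49,0]]
[[8,16],[10,0],[32,9],[40,16],[46,9],[47,17],[48,6],[49,0]]
[[8,16],[10,9],[16,0],[32,9],[40,16],[46,9],[47,17],[48,6],[49,0]]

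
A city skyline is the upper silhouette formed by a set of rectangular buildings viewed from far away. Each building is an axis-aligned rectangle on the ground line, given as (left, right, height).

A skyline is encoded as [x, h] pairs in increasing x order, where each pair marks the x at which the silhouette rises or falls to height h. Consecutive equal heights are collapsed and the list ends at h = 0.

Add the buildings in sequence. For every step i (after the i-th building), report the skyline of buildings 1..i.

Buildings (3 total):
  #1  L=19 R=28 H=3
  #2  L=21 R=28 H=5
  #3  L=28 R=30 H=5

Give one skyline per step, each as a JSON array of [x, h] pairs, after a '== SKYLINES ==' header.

== SKYLINES ==
[[19,3],[28,0]]
[[19,3],[21,5],[28,0]]
[[19,3],[21,5],[30,0]]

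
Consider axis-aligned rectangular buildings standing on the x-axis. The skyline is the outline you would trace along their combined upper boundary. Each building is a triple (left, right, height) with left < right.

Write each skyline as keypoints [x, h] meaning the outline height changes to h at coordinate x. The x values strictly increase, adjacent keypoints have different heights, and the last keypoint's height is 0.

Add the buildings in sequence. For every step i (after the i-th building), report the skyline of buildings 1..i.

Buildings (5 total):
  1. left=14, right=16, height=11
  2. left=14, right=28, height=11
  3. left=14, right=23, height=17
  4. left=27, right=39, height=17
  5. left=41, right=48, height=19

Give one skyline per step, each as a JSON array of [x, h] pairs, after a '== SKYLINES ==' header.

== SKYLINES ==
[[14,11],[16,0]]
[[14,11],[28,0]]
[[14,17],[23,11],[28,0]]
[[14,17],[23,11],[27,17],[39,0]]
[[14,17],[23,11],[27,17],[39,0],[41,19],[48,0]]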